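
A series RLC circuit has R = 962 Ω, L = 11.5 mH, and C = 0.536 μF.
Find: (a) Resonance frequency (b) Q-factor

Step 1 — Resonance condition Im(Z)=0 gives ω₀ = 1/√(LC).
Step 2 — ω₀ = 1/√(0.0115·5.36e-07) = 1.274e+04 rad/s.
Step 3 — f₀ = ω₀/(2π) = 2027 Hz.
Step 4 — Series Q: Q = ω₀L/R = 1.274e+04·0.0115/962 = 0.1523.

(a) f₀ = 2027 Hz  (b) Q = 0.1523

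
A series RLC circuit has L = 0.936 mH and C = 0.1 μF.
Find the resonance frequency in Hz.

Step 1 — Resonance condition Im(Z)=0 gives ω₀ = 1/√(LC).
Step 2 — ω₀ = 1/√(0.000936·1e-07) = 1.034e+05 rad/s.
Step 3 — f₀ = ω₀/(2π) = 1.645e+04 Hz.

f₀ = 1.645e+04 Hz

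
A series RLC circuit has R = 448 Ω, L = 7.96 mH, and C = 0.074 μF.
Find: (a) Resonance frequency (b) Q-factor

Step 1 — Resonance condition Im(Z)=0 gives ω₀ = 1/√(LC).
Step 2 — ω₀ = 1/√(0.00796·7.4e-08) = 4.12e+04 rad/s.
Step 3 — f₀ = ω₀/(2π) = 6558 Hz.
Step 4 — Series Q: Q = ω₀L/R = 4.12e+04·0.00796/448 = 0.7321.

(a) f₀ = 6558 Hz  (b) Q = 0.7321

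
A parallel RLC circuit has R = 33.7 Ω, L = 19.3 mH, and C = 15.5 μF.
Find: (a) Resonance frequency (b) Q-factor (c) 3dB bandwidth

Step 1 — Resonance: ω₀ = 1/√(LC) = 1/√(0.0193·1.55e-05) = 1828 rad/s.
Step 2 — f₀ = ω₀/(2π) = 291 Hz.
Step 3 — Parallel Q: Q = R/(ω₀L) = 33.7/(1828·0.0193) = 0.955.
Step 4 — Bandwidth: Δω = ω₀/Q = 1914 rad/s; BW = Δω/(2π) = 304.7 Hz.

(a) f₀ = 291 Hz  (b) Q = 0.955  (c) BW = 304.7 Hz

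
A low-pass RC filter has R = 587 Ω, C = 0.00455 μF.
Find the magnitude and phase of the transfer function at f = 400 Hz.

Step 1 — Angular frequency: ω = 2π·400 = 2513 rad/s.
Step 2 — Transfer function: H(jω) = 1/(1 + jωRC).
Step 3 — Denominator: 1 + jωRC = 1 + j·2513·587·4.55e-09 = 1 + j0.006713.
Step 4 — H = 1 - j0.006712.
Step 5 — Magnitude: |H| = 1 (-0.0 dB); phase: φ = -0.4°.

|H| = 1 (-0.0 dB), φ = -0.4°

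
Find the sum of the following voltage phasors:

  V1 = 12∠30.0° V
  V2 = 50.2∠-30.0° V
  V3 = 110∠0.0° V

Step 1 — Convert each phasor to rectangular form:
  V1 = 12·(cos(30.0°) + j·sin(30.0°)) = 10.39 + j6 V
  V2 = 50.2·(cos(-30.0°) + j·sin(-30.0°)) = 43.47 - j25.1 V
  V3 = 110·(cos(0.0°) + j·sin(0.0°)) = 110 V
Step 2 — Sum components: V_total = 163.9 - j19.1 V.
Step 3 — Convert to polar: |V_total| = 165 V, ∠V_total = -6.6°.

V_total = 165∠-6.6° V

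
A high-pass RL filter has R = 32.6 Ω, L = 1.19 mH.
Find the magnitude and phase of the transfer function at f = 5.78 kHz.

Step 1 — Angular frequency: ω = 2π·5780 = 3.632e+04 rad/s.
Step 2 — Transfer function: H(jω) = jωL/(R + jωL).
Step 3 — Numerator jωL = j·43.22; denominator R + jωL = 32.6 + j43.22.
Step 4 — H = 0.6373 + j0.4808.
Step 5 — Magnitude: |H| = 0.7983 (-2.0 dB); phase: φ = 37.0°.

|H| = 0.7983 (-2.0 dB), φ = 37.0°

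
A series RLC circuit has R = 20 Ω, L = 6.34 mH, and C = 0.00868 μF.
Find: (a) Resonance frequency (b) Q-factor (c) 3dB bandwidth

Step 1 — Resonance: ω₀ = 1/√(LC) = 1/√(0.00634·8.68e-09) = 1.348e+05 rad/s.
Step 2 — f₀ = ω₀/(2π) = 2.145e+04 Hz.
Step 3 — Series Q: Q = ω₀L/R = 1.348e+05·0.00634/20 = 42.73.
Step 4 — Bandwidth: Δω = ω₀/Q = 3155 rad/s; BW = Δω/(2π) = 502.1 Hz.

(a) f₀ = 2.145e+04 Hz  (b) Q = 42.73  (c) BW = 502.1 Hz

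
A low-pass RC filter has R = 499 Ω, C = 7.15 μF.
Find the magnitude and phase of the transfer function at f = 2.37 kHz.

Step 1 — Angular frequency: ω = 2π·2370 = 1.489e+04 rad/s.
Step 2 — Transfer function: H(jω) = 1/(1 + jωRC).
Step 3 — Denominator: 1 + jωRC = 1 + j·1.489e+04·499·7.15e-06 = 1 + j53.13.
Step 4 — H = 0.0003541 - j0.01882.
Step 5 — Magnitude: |H| = 0.01882 (-34.5 dB); phase: φ = -88.9°.

|H| = 0.01882 (-34.5 dB), φ = -88.9°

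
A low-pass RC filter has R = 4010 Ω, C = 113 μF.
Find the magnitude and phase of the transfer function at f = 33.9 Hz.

Step 1 — Angular frequency: ω = 2π·33.9 = 213 rad/s.
Step 2 — Transfer function: H(jω) = 1/(1 + jωRC).
Step 3 — Denominator: 1 + jωRC = 1 + j·213·4010·0.000113 = 1 + j96.52.
Step 4 — H = 0.0001073 - j0.01036.
Step 5 — Magnitude: |H| = 0.01036 (-39.7 dB); phase: φ = -89.4°.

|H| = 0.01036 (-39.7 dB), φ = -89.4°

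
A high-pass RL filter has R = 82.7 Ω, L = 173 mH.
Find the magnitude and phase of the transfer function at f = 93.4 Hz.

Step 1 — Angular frequency: ω = 2π·93.4 = 586.8 rad/s.
Step 2 — Transfer function: H(jω) = jωL/(R + jωL).
Step 3 — Numerator jωL = j·101.5; denominator R + jωL = 82.7 + j101.5.
Step 4 — H = 0.6011 + j0.4897.
Step 5 — Magnitude: |H| = 0.7753 (-2.2 dB); phase: φ = 39.2°.

|H| = 0.7753 (-2.2 dB), φ = 39.2°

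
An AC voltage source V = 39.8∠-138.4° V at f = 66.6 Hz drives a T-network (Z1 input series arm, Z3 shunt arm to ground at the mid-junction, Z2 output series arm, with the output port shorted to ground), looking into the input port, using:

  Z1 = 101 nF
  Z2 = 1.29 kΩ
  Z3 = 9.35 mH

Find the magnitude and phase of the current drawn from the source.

Step 1 — Angular frequency: ω = 2π·f = 2π·66.6 = 418.5 rad/s.
Step 2 — Component impedances:
  Z1: Z = 1/(jωC) = -j/(ω·C) = 0 - j2.366e+04 Ω
  Z2: Z = R = 1290 Ω
  Z3: Z = jωL = j·418.5·0.00935 = 0 + j3.913 Ω
Step 3 — With the output port shorted to ground, the output series arm Z2 runs from the junction to ground; the shunt arm Z3 also runs from the junction to ground. They appear in parallel: Z3 || Z2 = 0.01187 + j3.913 Ω.
Step 4 — Series with input arm Z1: Z_in = Z1 + (Z3 || Z2) = 0.01187 - j2.366e+04 Ω = 2.366e+04∠-90.0° Ω.
Step 5 — Source phasor: V = 39.8∠-138.4° V = -29.76 - j26.42 V.
Step 6 — Ohm's law: I = V / Z_total = (-29.76 - j26.42) / (0.01187 - j2.366e+04) = 0.001117 - j0.001258 A.
Step 7 — Convert to polar: |I| = 0.001682 A, ∠I = -48.4°.

I = 0.001682∠-48.4° A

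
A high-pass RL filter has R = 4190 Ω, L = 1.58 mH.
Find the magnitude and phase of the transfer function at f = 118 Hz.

Step 1 — Angular frequency: ω = 2π·118 = 741.4 rad/s.
Step 2 — Transfer function: H(jω) = jωL/(R + jωL).
Step 3 — Numerator jωL = j·1.171; denominator R + jωL = 4190 + j1.171.
Step 4 — H = 7.816e-08 + j0.0002796.
Step 5 — Magnitude: |H| = 0.0002796 (-71.1 dB); phase: φ = 90.0°.

|H| = 0.0002796 (-71.1 dB), φ = 90.0°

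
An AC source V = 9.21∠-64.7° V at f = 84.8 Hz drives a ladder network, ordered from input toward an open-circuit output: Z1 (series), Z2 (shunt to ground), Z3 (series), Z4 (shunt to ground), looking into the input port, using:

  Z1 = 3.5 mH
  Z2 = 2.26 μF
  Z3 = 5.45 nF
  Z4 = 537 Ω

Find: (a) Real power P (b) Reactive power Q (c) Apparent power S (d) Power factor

Step 1 — Angular frequency: ω = 2π·f = 2π·84.8 = 532.8 rad/s.
Step 2 — Component impedances:
  Z1: Z = jωL = j·532.8·0.0035 = 0 + j1.865 Ω
  Z2: Z = 1/(jωC) = -j/(ω·C) = 0 - j830.5 Ω
  Z3: Z = 1/(jωC) = -j/(ω·C) = 0 - j3.444e+05 Ω
  Z4: Z = R = 537 Ω
Step 3 — Ladder network (open output): work backward from the far end, alternating series and parallel combinations. Z_in = 0.003108 - j826.6 Ω = 826.6∠-90.0° Ω.
Step 4 — Source phasor: V = 9.21∠-64.7° V = 3.936 - j8.327 V.
Step 5 — Current: I = V / Z = 0.01007 + j0.004762 A = 0.01114∠25.3° A.
Step 6 — Complex power: S = V·I* = 3.858e-07 - j0.1026 VA.
Step 7 — Real power: P = Re(S) = 3.858e-07 W.
Step 8 — Reactive power: Q = Im(S) = -0.1026 VAR.
Step 9 — Apparent power: |S| = 0.1026 VA.
Step 10 — Power factor: PF = P/|S| = 3.76e-06 (leading).

(a) P = 3.858e-07 W  (b) Q = -0.1026 VAR  (c) S = 0.1026 VA  (d) PF = 3.76e-06 (leading)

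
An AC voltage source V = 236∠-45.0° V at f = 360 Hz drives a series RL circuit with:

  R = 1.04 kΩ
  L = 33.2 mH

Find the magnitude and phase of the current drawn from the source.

Step 1 — Angular frequency: ω = 2π·f = 2π·360 = 2262 rad/s.
Step 2 — Component impedances:
  R: Z = R = 1040 Ω
  L: Z = jωL = j·2262·0.0332 = 0 + j75.1 Ω
Step 3 — Series combination: Z_total = R + L = 1040 + j75.1 Ω = 1043∠4.1° Ω.
Step 4 — Source phasor: V = 236∠-45.0° V = 166.9 - j166.9 V.
Step 5 — Ohm's law: I = V / Z_total = (166.9 - j166.9) / (1040 + j75.1) = 0.1481 - j0.1712 A.
Step 6 — Convert to polar: |I| = 0.2263 A, ∠I = -49.1°.

I = 0.2263∠-49.1° A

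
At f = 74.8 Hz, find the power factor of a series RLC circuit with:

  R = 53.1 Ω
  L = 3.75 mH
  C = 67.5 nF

Step 1 — Angular frequency: ω = 2π·f = 2π·74.8 = 470 rad/s.
Step 2 — Component impedances:
  R: Z = R = 53.1 Ω
  L: Z = jωL = j·470·0.00375 = 0 + j1.762 Ω
  C: Z = 1/(jωC) = -j/(ω·C) = 0 - j3.152e+04 Ω
Step 3 — Series combination: Z_total = R + L + C = 53.1 - j3.152e+04 Ω = 3.152e+04∠-89.9° Ω.
Step 4 — Power factor: PF = cos(φ) = Re(Z)/|Z| = 53.1/3.152e+04 = 0.001685.
Step 5 — Type: Im(Z) = -3.152e+04 ⇒ leading (phase φ = -89.9°).

PF = 0.001685 (leading, φ = -89.9°)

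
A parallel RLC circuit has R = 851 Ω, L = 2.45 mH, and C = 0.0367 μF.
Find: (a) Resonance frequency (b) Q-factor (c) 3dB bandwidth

Step 1 — Resonance: ω₀ = 1/√(LC) = 1/√(0.00245·3.67e-08) = 1.055e+05 rad/s.
Step 2 — f₀ = ω₀/(2π) = 1.678e+04 Hz.
Step 3 — Parallel Q: Q = R/(ω₀L) = 851/(1.055e+05·0.00245) = 3.294.
Step 4 — Bandwidth: Δω = ω₀/Q = 3.202e+04 rad/s; BW = Δω/(2π) = 5096 Hz.

(a) f₀ = 1.678e+04 Hz  (b) Q = 3.294  (c) BW = 5096 Hz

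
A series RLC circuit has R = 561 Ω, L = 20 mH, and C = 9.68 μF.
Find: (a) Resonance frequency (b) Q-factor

Step 1 — Resonance condition Im(Z)=0 gives ω₀ = 1/√(LC).
Step 2 — ω₀ = 1/√(0.02·9.68e-06) = 2273 rad/s.
Step 3 — f₀ = ω₀/(2π) = 361.7 Hz.
Step 4 — Series Q: Q = ω₀L/R = 2273·0.02/561 = 0.08102.

(a) f₀ = 361.7 Hz  (b) Q = 0.08102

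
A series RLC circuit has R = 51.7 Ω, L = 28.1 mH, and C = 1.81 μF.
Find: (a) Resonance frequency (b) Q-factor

Step 1 — Resonance condition Im(Z)=0 gives ω₀ = 1/√(LC).
Step 2 — ω₀ = 1/√(0.0281·1.81e-06) = 4434 rad/s.
Step 3 — f₀ = ω₀/(2π) = 705.7 Hz.
Step 4 — Series Q: Q = ω₀L/R = 4434·0.0281/51.7 = 2.41.

(a) f₀ = 705.7 Hz  (b) Q = 2.41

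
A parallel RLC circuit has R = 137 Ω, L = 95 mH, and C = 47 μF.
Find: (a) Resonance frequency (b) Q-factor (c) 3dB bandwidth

Step 1 — Resonance: ω₀ = 1/√(LC) = 1/√(0.095·4.7e-05) = 473.2 rad/s.
Step 2 — f₀ = ω₀/(2π) = 75.32 Hz.
Step 3 — Parallel Q: Q = R/(ω₀L) = 137/(473.2·0.095) = 3.047.
Step 4 — Bandwidth: Δω = ω₀/Q = 155.3 rad/s; BW = Δω/(2π) = 24.72 Hz.

(a) f₀ = 75.32 Hz  (b) Q = 3.047  (c) BW = 24.72 Hz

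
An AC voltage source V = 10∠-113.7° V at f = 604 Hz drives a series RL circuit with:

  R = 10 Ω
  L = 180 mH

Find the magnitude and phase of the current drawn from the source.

Step 1 — Angular frequency: ω = 2π·f = 2π·604 = 3795 rad/s.
Step 2 — Component impedances:
  R: Z = R = 10 Ω
  L: Z = jωL = j·3795·0.18 = 0 + j683.1 Ω
Step 3 — Series combination: Z_total = R + L = 10 + j683.1 Ω = 683.2∠89.2° Ω.
Step 4 — Source phasor: V = 10∠-113.7° V = -4.019 - j9.157 V.
Step 5 — Ohm's law: I = V / Z_total = (-4.019 - j9.157) / (10 + j683.1) = -0.01349 + j0.005687 A.
Step 6 — Convert to polar: |I| = 0.01464 A, ∠I = 157.1°.

I = 0.01464∠157.1° A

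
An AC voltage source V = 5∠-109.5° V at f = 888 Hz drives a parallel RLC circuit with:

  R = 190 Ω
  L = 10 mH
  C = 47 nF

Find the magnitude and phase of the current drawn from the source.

Step 1 — Angular frequency: ω = 2π·f = 2π·888 = 5579 rad/s.
Step 2 — Component impedances:
  R: Z = R = 190 Ω
  L: Z = jωL = j·5579·0.01 = 0 + j55.79 Ω
  C: Z = 1/(jωC) = -j/(ω·C) = 0 - j3813 Ω
Step 3 — Parallel combination: 1/Z_total = 1/R + 1/L + 1/C; Z_total = 15.5 + j52 Ω = 54.26∠73.4° Ω.
Step 4 — Source phasor: V = 5∠-109.5° V = -1.669 - j4.713 V.
Step 5 — Ohm's law: I = V / Z_total = (-1.669 - j4.713) / (15.5 + j52) = -0.09202 + j0.00467 A.
Step 6 — Convert to polar: |I| = 0.09214 A, ∠I = 177.1°.

I = 0.09214∠177.1° A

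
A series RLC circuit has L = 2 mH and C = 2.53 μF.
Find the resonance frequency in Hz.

Step 1 — Resonance condition Im(Z)=0 gives ω₀ = 1/√(LC).
Step 2 — ω₀ = 1/√(0.002·2.53e-06) = 1.406e+04 rad/s.
Step 3 — f₀ = ω₀/(2π) = 2237 Hz.

f₀ = 2237 Hz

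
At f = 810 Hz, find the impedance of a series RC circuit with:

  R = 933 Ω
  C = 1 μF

Step 1 — Angular frequency: ω = 2π·f = 2π·810 = 5089 rad/s.
Step 2 — Component impedances:
  R: Z = R = 933 Ω
  C: Z = 1/(jωC) = -j/(ω·C) = 0 - j196.5 Ω
Step 3 — Series combination: Z_total = R + C = 933 - j196.5 Ω = 953.5∠-11.9° Ω.

Z = 933 - j196.5 Ω = 953.5∠-11.9° Ω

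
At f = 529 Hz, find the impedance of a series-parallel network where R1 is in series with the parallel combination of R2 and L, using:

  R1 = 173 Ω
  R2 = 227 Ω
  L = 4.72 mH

Step 1 — Angular frequency: ω = 2π·f = 2π·529 = 3324 rad/s.
Step 2 — Component impedances:
  R1: Z = R = 173 Ω
  R2: Z = R = 227 Ω
  L: Z = jωL = j·3324·0.00472 = 0 + j15.69 Ω
Step 3 — Parallel branch: R2 || L = 1/(1/R2 + 1/L) = 1.079 + j15.61 Ω.
Step 4 — Series with R1: Z_total = R1 + (R2 || L) = 174.1 + j15.61 Ω = 174.8∠5.1° Ω.

Z = 174.1 + j15.61 Ω = 174.8∠5.1° Ω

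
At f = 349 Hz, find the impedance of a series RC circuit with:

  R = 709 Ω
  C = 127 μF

Step 1 — Angular frequency: ω = 2π·f = 2π·349 = 2193 rad/s.
Step 2 — Component impedances:
  R: Z = R = 709 Ω
  C: Z = 1/(jωC) = -j/(ω·C) = 0 - j3.591 Ω
Step 3 — Series combination: Z_total = R + C = 709 - j3.591 Ω = 709∠-0.3° Ω.

Z = 709 - j3.591 Ω = 709∠-0.3° Ω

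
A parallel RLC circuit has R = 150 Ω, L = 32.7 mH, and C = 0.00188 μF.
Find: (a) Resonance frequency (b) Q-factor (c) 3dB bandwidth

Step 1 — Resonance: ω₀ = 1/√(LC) = 1/√(0.0327·1.88e-09) = 1.275e+05 rad/s.
Step 2 — f₀ = ω₀/(2π) = 2.03e+04 Hz.
Step 3 — Parallel Q: Q = R/(ω₀L) = 150/(1.275e+05·0.0327) = 0.03597.
Step 4 — Bandwidth: Δω = ω₀/Q = 3.546e+06 rad/s; BW = Δω/(2π) = 5.644e+05 Hz.

(a) f₀ = 2.03e+04 Hz  (b) Q = 0.03597  (c) BW = 5.644e+05 Hz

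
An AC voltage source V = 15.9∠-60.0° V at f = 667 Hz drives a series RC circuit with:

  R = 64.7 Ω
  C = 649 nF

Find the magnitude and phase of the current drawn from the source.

Step 1 — Angular frequency: ω = 2π·f = 2π·667 = 4191 rad/s.
Step 2 — Component impedances:
  R: Z = R = 64.7 Ω
  C: Z = 1/(jωC) = -j/(ω·C) = 0 - j367.7 Ω
Step 3 — Series combination: Z_total = R + C = 64.7 - j367.7 Ω = 373.3∠-80.0° Ω.
Step 4 — Source phasor: V = 15.9∠-60.0° V = 7.95 - j13.77 V.
Step 5 — Ohm's law: I = V / Z_total = (7.95 - j13.77) / (64.7 - j367.7) = 0.04002 + j0.01458 A.
Step 6 — Convert to polar: |I| = 0.04259 A, ∠I = 20.0°.

I = 0.04259∠20.0° A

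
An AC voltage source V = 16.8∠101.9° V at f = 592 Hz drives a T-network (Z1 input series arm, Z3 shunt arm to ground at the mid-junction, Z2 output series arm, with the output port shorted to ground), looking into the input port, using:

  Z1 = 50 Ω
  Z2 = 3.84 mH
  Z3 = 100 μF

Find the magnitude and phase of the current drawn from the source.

Step 1 — Angular frequency: ω = 2π·f = 2π·592 = 3720 rad/s.
Step 2 — Component impedances:
  Z1: Z = R = 50 Ω
  Z2: Z = jωL = j·3720·0.00384 = 0 + j14.28 Ω
  Z3: Z = 1/(jωC) = -j/(ω·C) = 0 - j2.688 Ω
Step 3 — With the output port shorted to ground, the output series arm Z2 runs from the junction to ground; the shunt arm Z3 also runs from the junction to ground. They appear in parallel: Z3 || Z2 = 0 - j3.312 Ω.
Step 4 — Series with input arm Z1: Z_in = Z1 + (Z3 || Z2) = 50 - j3.312 Ω = 50.11∠-3.8° Ω.
Step 5 — Source phasor: V = 16.8∠101.9° V = -3.464 + j16.44 V.
Step 6 — Ohm's law: I = V / Z_total = (-3.464 + j16.44) / (50 - j3.312) = -0.09066 + j0.3228 A.
Step 7 — Convert to polar: |I| = 0.3353 A, ∠I = 105.7°.

I = 0.3353∠105.7° A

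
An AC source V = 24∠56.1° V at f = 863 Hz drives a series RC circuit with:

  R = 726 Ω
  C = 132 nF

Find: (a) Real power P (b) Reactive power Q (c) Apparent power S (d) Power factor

Step 1 — Angular frequency: ω = 2π·f = 2π·863 = 5422 rad/s.
Step 2 — Component impedances:
  R: Z = R = 726 Ω
  C: Z = 1/(jωC) = -j/(ω·C) = 0 - j1397 Ω
Step 3 — Series combination: Z_total = R + C = 726 - j1397 Ω = 1574∠-62.5° Ω.
Step 4 — Source phasor: V = 24∠56.1° V = 13.39 + j19.92 V.
Step 5 — Current: I = V / Z = -0.007306 + j0.01338 A = 0.01524∠118.6° A.
Step 6 — Complex power: S = V·I* = 0.1687 - j0.3246 VA.
Step 7 — Real power: P = Re(S) = 0.1687 W.
Step 8 — Reactive power: Q = Im(S) = -0.3246 VAR.
Step 9 — Apparent power: |S| = 0.3658 VA.
Step 10 — Power factor: PF = P/|S| = 0.4611 (leading).

(a) P = 0.1687 W  (b) Q = -0.3246 VAR  (c) S = 0.3658 VA  (d) PF = 0.4611 (leading)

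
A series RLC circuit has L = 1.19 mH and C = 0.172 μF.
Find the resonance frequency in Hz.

Step 1 — Resonance condition Im(Z)=0 gives ω₀ = 1/√(LC).
Step 2 — ω₀ = 1/√(0.00119·1.72e-07) = 6.99e+04 rad/s.
Step 3 — f₀ = ω₀/(2π) = 1.112e+04 Hz.

f₀ = 1.112e+04 Hz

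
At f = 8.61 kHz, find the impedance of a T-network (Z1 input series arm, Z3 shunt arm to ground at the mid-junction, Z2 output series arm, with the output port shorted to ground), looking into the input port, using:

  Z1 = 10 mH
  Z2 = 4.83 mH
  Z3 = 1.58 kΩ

Step 1 — Angular frequency: ω = 2π·f = 2π·8610 = 5.41e+04 rad/s.
Step 2 — Component impedances:
  Z1: Z = jωL = j·5.41e+04·0.01 = 0 + j541 Ω
  Z2: Z = jωL = j·5.41e+04·0.00483 = 0 + j261.3 Ω
  Z3: Z = R = 1580 Ω
Step 3 — With the output port shorted to ground, the output series arm Z2 runs from the junction to ground; the shunt arm Z3 also runs from the junction to ground. They appear in parallel: Z3 || Z2 = 42.06 + j254.3 Ω.
Step 4 — Series with input arm Z1: Z_in = Z1 + (Z3 || Z2) = 42.06 + j795.3 Ω = 796.4∠87.0° Ω.

Z = 42.06 + j795.3 Ω = 796.4∠87.0° Ω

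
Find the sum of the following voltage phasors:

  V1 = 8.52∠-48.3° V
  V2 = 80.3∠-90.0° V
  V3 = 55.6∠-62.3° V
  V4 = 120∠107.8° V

Step 1 — Convert each phasor to rectangular form:
  V1 = 8.52·(cos(-48.3°) + j·sin(-48.3°)) = 5.668 - j6.361 V
  V2 = 80.3·(cos(-90.0°) + j·sin(-90.0°)) = 0 - j80.3 V
  V3 = 55.6·(cos(-62.3°) + j·sin(-62.3°)) = 25.85 - j49.23 V
  V4 = 120·(cos(107.8°) + j·sin(107.8°)) = -36.68 + j114.3 V
Step 2 — Sum components: V_total = -5.17 - j21.63 V.
Step 3 — Convert to polar: |V_total| = 22.24 V, ∠V_total = -103.4°.

V_total = 22.24∠-103.4° V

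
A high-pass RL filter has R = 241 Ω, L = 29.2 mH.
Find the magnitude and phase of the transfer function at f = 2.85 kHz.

Step 1 — Angular frequency: ω = 2π·2850 = 1.791e+04 rad/s.
Step 2 — Transfer function: H(jω) = jωL/(R + jωL).
Step 3 — Numerator jωL = j·522.9; denominator R + jωL = 241 + j522.9.
Step 4 — H = 0.8248 + j0.3801.
Step 5 — Magnitude: |H| = 0.9082 (-0.8 dB); phase: φ = 24.7°.

|H| = 0.9082 (-0.8 dB), φ = 24.7°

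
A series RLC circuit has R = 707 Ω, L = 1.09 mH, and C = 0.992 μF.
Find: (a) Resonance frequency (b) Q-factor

Step 1 — Resonance condition Im(Z)=0 gives ω₀ = 1/√(LC).
Step 2 — ω₀ = 1/√(0.00109·9.92e-07) = 3.041e+04 rad/s.
Step 3 — f₀ = ω₀/(2π) = 4840 Hz.
Step 4 — Series Q: Q = ω₀L/R = 3.041e+04·0.00109/707 = 0.04689.

(a) f₀ = 4840 Hz  (b) Q = 0.04689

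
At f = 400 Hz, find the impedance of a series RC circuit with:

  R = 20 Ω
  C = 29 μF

Step 1 — Angular frequency: ω = 2π·f = 2π·400 = 2513 rad/s.
Step 2 — Component impedances:
  R: Z = R = 20 Ω
  C: Z = 1/(jωC) = -j/(ω·C) = 0 - j13.72 Ω
Step 3 — Series combination: Z_total = R + C = 20 - j13.72 Ω = 24.25∠-34.5° Ω.

Z = 20 - j13.72 Ω = 24.25∠-34.5° Ω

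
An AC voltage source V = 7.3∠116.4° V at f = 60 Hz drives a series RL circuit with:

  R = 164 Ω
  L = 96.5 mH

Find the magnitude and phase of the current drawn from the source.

Step 1 — Angular frequency: ω = 2π·f = 2π·60 = 377 rad/s.
Step 2 — Component impedances:
  R: Z = R = 164 Ω
  L: Z = jωL = j·377·0.0965 = 0 + j36.38 Ω
Step 3 — Series combination: Z_total = R + L = 164 + j36.38 Ω = 168∠12.5° Ω.
Step 4 — Source phasor: V = 7.3∠116.4° V = -3.246 + j6.539 V.
Step 5 — Ohm's law: I = V / Z_total = (-3.246 + j6.539) / (164 + j36.38) = -0.01043 + j0.04218 A.
Step 6 — Convert to polar: |I| = 0.04346 A, ∠I = 103.9°.

I = 0.04346∠103.9° A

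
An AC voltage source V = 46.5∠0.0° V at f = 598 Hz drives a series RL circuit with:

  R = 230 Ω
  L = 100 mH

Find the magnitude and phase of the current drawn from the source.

Step 1 — Angular frequency: ω = 2π·f = 2π·598 = 3757 rad/s.
Step 2 — Component impedances:
  R: Z = R = 230 Ω
  L: Z = jωL = j·3757·0.1 = 0 + j375.7 Ω
Step 3 — Series combination: Z_total = R + L = 230 + j375.7 Ω = 440.5∠58.5° Ω.
Step 4 — Source phasor: V = 46.5∠0.0° V = 46.5 V.
Step 5 — Ohm's law: I = V / Z_total = (46.5) / (230 + j375.7) = 0.05511 - j0.09002 A.
Step 6 — Convert to polar: |I| = 0.1056 A, ∠I = -58.5°.

I = 0.1056∠-58.5° A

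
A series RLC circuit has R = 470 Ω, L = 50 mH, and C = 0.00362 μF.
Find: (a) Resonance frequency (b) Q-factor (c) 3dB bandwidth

Step 1 — Resonance: ω₀ = 1/√(LC) = 1/√(0.05·3.62e-09) = 7.433e+04 rad/s.
Step 2 — f₀ = ω₀/(2π) = 1.183e+04 Hz.
Step 3 — Series Q: Q = ω₀L/R = 7.433e+04·0.05/470 = 7.907.
Step 4 — Bandwidth: Δω = ω₀/Q = 9400 rad/s; BW = Δω/(2π) = 1496 Hz.

(a) f₀ = 1.183e+04 Hz  (b) Q = 7.907  (c) BW = 1496 Hz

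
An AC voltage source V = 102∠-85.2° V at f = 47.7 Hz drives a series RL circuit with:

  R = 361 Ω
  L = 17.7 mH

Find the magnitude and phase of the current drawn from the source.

Step 1 — Angular frequency: ω = 2π·f = 2π·47.7 = 299.7 rad/s.
Step 2 — Component impedances:
  R: Z = R = 361 Ω
  L: Z = jωL = j·299.7·0.0177 = 0 + j5.305 Ω
Step 3 — Series combination: Z_total = R + L = 361 + j5.305 Ω = 361∠0.8° Ω.
Step 4 — Source phasor: V = 102∠-85.2° V = 8.535 - j101.6 V.
Step 5 — Ohm's law: I = V / Z_total = (8.535 - j101.6) / (361 + j5.305) = 0.0195 - j0.2818 A.
Step 6 — Convert to polar: |I| = 0.2825 A, ∠I = -86.0°.

I = 0.2825∠-86.0° A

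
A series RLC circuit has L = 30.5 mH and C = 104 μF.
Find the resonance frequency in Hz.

Step 1 — Resonance condition Im(Z)=0 gives ω₀ = 1/√(LC).
Step 2 — ω₀ = 1/√(0.0305·0.000104) = 561.5 rad/s.
Step 3 — f₀ = ω₀/(2π) = 89.36 Hz.

f₀ = 89.36 Hz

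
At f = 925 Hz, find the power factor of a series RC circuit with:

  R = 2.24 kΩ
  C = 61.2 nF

Step 1 — Angular frequency: ω = 2π·f = 2π·925 = 5812 rad/s.
Step 2 — Component impedances:
  R: Z = R = 2240 Ω
  C: Z = 1/(jωC) = -j/(ω·C) = 0 - j2811 Ω
Step 3 — Series combination: Z_total = R + C = 2240 - j2811 Ω = 3595∠-51.5° Ω.
Step 4 — Power factor: PF = cos(φ) = Re(Z)/|Z| = 2240/3595 = 0.6231.
Step 5 — Type: Im(Z) = -2811 ⇒ leading (phase φ = -51.5°).

PF = 0.6231 (leading, φ = -51.5°)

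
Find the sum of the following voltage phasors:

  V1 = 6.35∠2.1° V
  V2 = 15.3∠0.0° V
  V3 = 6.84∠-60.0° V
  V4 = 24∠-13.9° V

Step 1 — Convert each phasor to rectangular form:
  V1 = 6.35·(cos(2.1°) + j·sin(2.1°)) = 6.346 + j0.2327 V
  V2 = 15.3·(cos(0.0°) + j·sin(0.0°)) = 15.3 V
  V3 = 6.84·(cos(-60.0°) + j·sin(-60.0°)) = 3.42 - j5.924 V
  V4 = 24·(cos(-13.9°) + j·sin(-13.9°)) = 23.3 - j5.765 V
Step 2 — Sum components: V_total = 48.36 - j11.46 V.
Step 3 — Convert to polar: |V_total| = 49.7 V, ∠V_total = -13.3°.

V_total = 49.7∠-13.3° V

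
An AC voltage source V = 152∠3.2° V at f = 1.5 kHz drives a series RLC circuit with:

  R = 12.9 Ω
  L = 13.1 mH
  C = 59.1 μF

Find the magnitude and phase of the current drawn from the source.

Step 1 — Angular frequency: ω = 2π·f = 2π·1500 = 9425 rad/s.
Step 2 — Component impedances:
  R: Z = R = 12.9 Ω
  L: Z = jωL = j·9425·0.0131 = 0 + j123.5 Ω
  C: Z = 1/(jωC) = -j/(ω·C) = 0 - j1.795 Ω
Step 3 — Series combination: Z_total = R + L + C = 12.9 + j121.7 Ω = 122.4∠83.9° Ω.
Step 4 — Source phasor: V = 152∠3.2° V = 151.8 + j8.485 V.
Step 5 — Ohm's law: I = V / Z_total = (151.8 + j8.485) / (12.9 + j121.7) = 0.1997 - j1.226 A.
Step 6 — Convert to polar: |I| = 1.242 A, ∠I = -80.7°.

I = 1.242∠-80.7° A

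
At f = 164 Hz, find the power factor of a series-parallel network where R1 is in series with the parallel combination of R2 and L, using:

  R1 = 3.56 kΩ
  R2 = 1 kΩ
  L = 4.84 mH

Step 1 — Angular frequency: ω = 2π·f = 2π·164 = 1030 rad/s.
Step 2 — Component impedances:
  R1: Z = R = 3560 Ω
  R2: Z = R = 1000 Ω
  L: Z = jωL = j·1030·0.00484 = 0 + j4.987 Ω
Step 3 — Parallel branch: R2 || L = 1/(1/R2 + 1/L) = 0.02487 + j4.987 Ω.
Step 4 — Series with R1: Z_total = R1 + (R2 || L) = 3560 + j4.987 Ω = 3560∠0.1° Ω.
Step 5 — Power factor: PF = cos(φ) = Re(Z)/|Z| = 3560/3560 = 1.
Step 6 — Type: Im(Z) = 4.987 ⇒ lagging (phase φ = 0.1°).

PF = 1 (lagging, φ = 0.1°)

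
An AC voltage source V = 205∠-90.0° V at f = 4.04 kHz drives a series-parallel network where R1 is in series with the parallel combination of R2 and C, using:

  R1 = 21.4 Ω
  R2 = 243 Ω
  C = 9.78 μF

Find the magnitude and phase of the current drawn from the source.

Step 1 — Angular frequency: ω = 2π·f = 2π·4040 = 2.538e+04 rad/s.
Step 2 — Component impedances:
  R1: Z = R = 21.4 Ω
  R2: Z = R = 243 Ω
  C: Z = 1/(jωC) = -j/(ω·C) = 0 - j4.028 Ω
Step 3 — Parallel branch: R2 || C = 1/(1/R2 + 1/C) = 0.06675 - j4.027 Ω.
Step 4 — Series with R1: Z_total = R1 + (R2 || C) = 21.47 - j4.027 Ω = 21.84∠-10.6° Ω.
Step 5 — Source phasor: V = 205∠-90.0° V = 0 - j205 V.
Step 6 — Ohm's law: I = V / Z_total = (0 - j205) / (21.47 - j4.027) = 1.731 - j9.225 A.
Step 7 — Convert to polar: |I| = 9.386 A, ∠I = -79.4°.

I = 9.386∠-79.4° A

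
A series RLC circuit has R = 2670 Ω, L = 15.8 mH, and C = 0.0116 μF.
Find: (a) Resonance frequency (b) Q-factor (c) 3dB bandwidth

Step 1 — Resonance: ω₀ = 1/√(LC) = 1/√(0.0158·1.16e-08) = 7.387e+04 rad/s.
Step 2 — f₀ = ω₀/(2π) = 1.176e+04 Hz.
Step 3 — Series Q: Q = ω₀L/R = 7.387e+04·0.0158/2670 = 0.4371.
Step 4 — Bandwidth: Δω = ω₀/Q = 1.69e+05 rad/s; BW = Δω/(2π) = 2.69e+04 Hz.

(a) f₀ = 1.176e+04 Hz  (b) Q = 0.4371  (c) BW = 2.69e+04 Hz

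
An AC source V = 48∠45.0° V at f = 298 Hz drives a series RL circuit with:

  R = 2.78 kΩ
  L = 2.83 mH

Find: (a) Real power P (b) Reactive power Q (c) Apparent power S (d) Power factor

Step 1 — Angular frequency: ω = 2π·f = 2π·298 = 1872 rad/s.
Step 2 — Component impedances:
  R: Z = R = 2780 Ω
  L: Z = jωL = j·1872·0.00283 = 0 + j5.299 Ω
Step 3 — Series combination: Z_total = R + L = 2780 + j5.299 Ω = 2780∠0.1° Ω.
Step 4 — Source phasor: V = 48∠45.0° V = 33.94 + j33.94 V.
Step 5 — Current: I = V / Z = 0.01223 + j0.01219 A = 0.01727∠44.9° A.
Step 6 — Complex power: S = V·I* = 0.8288 + j0.00158 VA.
Step 7 — Real power: P = Re(S) = 0.8288 W.
Step 8 — Reactive power: Q = Im(S) = 0.00158 VAR.
Step 9 — Apparent power: |S| = 0.8288 VA.
Step 10 — Power factor: PF = P/|S| = 1 (lagging).

(a) P = 0.8288 W  (b) Q = 0.00158 VAR  (c) S = 0.8288 VA  (d) PF = 1 (lagging)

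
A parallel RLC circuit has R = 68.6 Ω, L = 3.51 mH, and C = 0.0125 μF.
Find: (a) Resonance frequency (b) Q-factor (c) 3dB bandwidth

Step 1 — Resonance: ω₀ = 1/√(LC) = 1/√(0.00351·1.25e-08) = 1.51e+05 rad/s.
Step 2 — f₀ = ω₀/(2π) = 2.403e+04 Hz.
Step 3 — Parallel Q: Q = R/(ω₀L) = 68.6/(1.51e+05·0.00351) = 0.1295.
Step 4 — Bandwidth: Δω = ω₀/Q = 1.166e+06 rad/s; BW = Δω/(2π) = 1.856e+05 Hz.

(a) f₀ = 2.403e+04 Hz  (b) Q = 0.1295  (c) BW = 1.856e+05 Hz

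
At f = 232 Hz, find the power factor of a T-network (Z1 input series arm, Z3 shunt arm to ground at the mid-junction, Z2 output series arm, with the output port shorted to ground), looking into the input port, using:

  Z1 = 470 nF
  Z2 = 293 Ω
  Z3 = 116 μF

Step 1 — Angular frequency: ω = 2π·f = 2π·232 = 1458 rad/s.
Step 2 — Component impedances:
  Z1: Z = 1/(jωC) = -j/(ω·C) = 0 - j1460 Ω
  Z2: Z = R = 293 Ω
  Z3: Z = 1/(jωC) = -j/(ω·C) = 0 - j5.914 Ω
Step 3 — With the output port shorted to ground, the output series arm Z2 runs from the junction to ground; the shunt arm Z3 also runs from the junction to ground. They appear in parallel: Z3 || Z2 = 0.1193 - j5.911 Ω.
Step 4 — Series with input arm Z1: Z_in = Z1 + (Z3 || Z2) = 0.1193 - j1466 Ω = 1466∠-90.0° Ω.
Step 5 — Power factor: PF = cos(φ) = Re(Z)/|Z| = 0.11932/1465.5 = 8.142e-05.
Step 6 — Type: Im(Z) = -1466 ⇒ leading (phase φ = -90.0°).

PF = 8.142e-05 (leading, φ = -90.0°)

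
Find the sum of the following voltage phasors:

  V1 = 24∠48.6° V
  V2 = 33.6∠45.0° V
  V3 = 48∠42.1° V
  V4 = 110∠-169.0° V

Step 1 — Convert each phasor to rectangular form:
  V1 = 24·(cos(48.6°) + j·sin(48.6°)) = 15.87 + j18 V
  V2 = 33.6·(cos(45.0°) + j·sin(45.0°)) = 23.76 + j23.76 V
  V3 = 48·(cos(42.1°) + j·sin(42.1°)) = 35.61 + j32.18 V
  V4 = 110·(cos(-169.0°) + j·sin(-169.0°)) = -108 - j20.99 V
Step 2 — Sum components: V_total = -32.73 + j52.95 V.
Step 3 — Convert to polar: |V_total| = 62.25 V, ∠V_total = 121.7°.

V_total = 62.25∠121.7° V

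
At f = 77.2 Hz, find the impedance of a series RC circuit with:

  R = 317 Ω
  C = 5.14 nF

Step 1 — Angular frequency: ω = 2π·f = 2π·77.2 = 485.1 rad/s.
Step 2 — Component impedances:
  R: Z = R = 317 Ω
  C: Z = 1/(jωC) = -j/(ω·C) = 0 - j4.011e+05 Ω
Step 3 — Series combination: Z_total = R + C = 317 - j4.011e+05 Ω = 4.011e+05∠-90.0° Ω.

Z = 317 - j4.011e+05 Ω = 4.011e+05∠-90.0° Ω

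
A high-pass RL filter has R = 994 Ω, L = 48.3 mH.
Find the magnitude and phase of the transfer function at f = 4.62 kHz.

Step 1 — Angular frequency: ω = 2π·4620 = 2.903e+04 rad/s.
Step 2 — Transfer function: H(jω) = jωL/(R + jωL).
Step 3 — Numerator jωL = j·1402; denominator R + jωL = 994 + j1402.
Step 4 — H = 0.6655 + j0.4718.
Step 5 — Magnitude: |H| = 0.8158 (-1.8 dB); phase: φ = 35.3°.

|H| = 0.8158 (-1.8 dB), φ = 35.3°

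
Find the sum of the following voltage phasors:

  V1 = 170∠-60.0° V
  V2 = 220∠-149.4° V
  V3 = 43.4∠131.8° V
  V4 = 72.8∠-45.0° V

Step 1 — Convert each phasor to rectangular form:
  V1 = 170·(cos(-60.0°) + j·sin(-60.0°)) = 85 - j147.2 V
  V2 = 220·(cos(-149.4°) + j·sin(-149.4°)) = -189.4 - j112 V
  V3 = 43.4·(cos(131.8°) + j·sin(131.8°)) = -28.93 + j32.35 V
  V4 = 72.8·(cos(-45.0°) + j·sin(-45.0°)) = 51.48 - j51.48 V
Step 2 — Sum components: V_total = -81.81 - j278.3 V.
Step 3 — Convert to polar: |V_total| = 290.1 V, ∠V_total = -106.4°.

V_total = 290.1∠-106.4° V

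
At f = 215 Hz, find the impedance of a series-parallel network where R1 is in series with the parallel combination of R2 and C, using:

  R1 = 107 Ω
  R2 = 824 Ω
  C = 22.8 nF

Step 1 — Angular frequency: ω = 2π·f = 2π·215 = 1351 rad/s.
Step 2 — Component impedances:
  R1: Z = R = 107 Ω
  R2: Z = R = 824 Ω
  C: Z = 1/(jωC) = -j/(ω·C) = 0 - j3.247e+04 Ω
Step 3 — Parallel branch: R2 || C = 1/(1/R2 + 1/C) = 823.5 - j20.9 Ω.
Step 4 — Series with R1: Z_total = R1 + (R2 || C) = 930.5 - j20.9 Ω = 930.7∠-1.3° Ω.

Z = 930.5 - j20.9 Ω = 930.7∠-1.3° Ω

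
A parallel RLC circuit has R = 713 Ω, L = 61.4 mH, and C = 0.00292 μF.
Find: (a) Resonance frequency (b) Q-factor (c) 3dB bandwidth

Step 1 — Resonance: ω₀ = 1/√(LC) = 1/√(0.0614·2.92e-09) = 7.468e+04 rad/s.
Step 2 — f₀ = ω₀/(2π) = 1.189e+04 Hz.
Step 3 — Parallel Q: Q = R/(ω₀L) = 713/(7.468e+04·0.0614) = 0.1555.
Step 4 — Bandwidth: Δω = ω₀/Q = 4.803e+05 rad/s; BW = Δω/(2π) = 7.644e+04 Hz.

(a) f₀ = 1.189e+04 Hz  (b) Q = 0.1555  (c) BW = 7.644e+04 Hz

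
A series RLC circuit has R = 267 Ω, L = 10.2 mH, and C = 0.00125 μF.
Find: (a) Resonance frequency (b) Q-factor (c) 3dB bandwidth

Step 1 — Resonance condition Im(Z)=0 gives ω₀ = 1/√(LC).
Step 2 — ω₀ = 1/√(0.0102·1.25e-09) = 2.801e+05 rad/s.
Step 3 — f₀ = ω₀/(2π) = 4.457e+04 Hz.
Step 4 — Series Q: Q = ω₀L/R = 2.801e+05·0.0102/267 = 10.7.
Step 5 — 3dB bandwidth: Δω = ω₀/Q = 2.618e+04 rad/s; BW = Δω/(2π) = 4166 Hz.

(a) f₀ = 4.457e+04 Hz  (b) Q = 10.7  (c) BW = 4166 Hz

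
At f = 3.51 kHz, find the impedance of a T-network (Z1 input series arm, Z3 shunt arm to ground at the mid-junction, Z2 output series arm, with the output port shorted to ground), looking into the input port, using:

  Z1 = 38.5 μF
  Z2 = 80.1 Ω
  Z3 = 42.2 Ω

Step 1 — Angular frequency: ω = 2π·f = 2π·3510 = 2.205e+04 rad/s.
Step 2 — Component impedances:
  Z1: Z = 1/(jωC) = -j/(ω·C) = 0 - j1.178 Ω
  Z2: Z = R = 80.1 Ω
  Z3: Z = R = 42.2 Ω
Step 3 — With the output port shorted to ground, the output series arm Z2 runs from the junction to ground; the shunt arm Z3 also runs from the junction to ground. They appear in parallel: Z3 || Z2 = 27.64 Ω.
Step 4 — Series with input arm Z1: Z_in = Z1 + (Z3 || Z2) = 27.64 - j1.178 Ω = 27.66∠-2.4° Ω.

Z = 27.64 - j1.178 Ω = 27.66∠-2.4° Ω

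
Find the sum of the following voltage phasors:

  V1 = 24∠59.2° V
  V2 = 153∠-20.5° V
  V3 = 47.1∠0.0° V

Step 1 — Convert each phasor to rectangular form:
  V1 = 24·(cos(59.2°) + j·sin(59.2°)) = 12.29 + j20.62 V
  V2 = 153·(cos(-20.5°) + j·sin(-20.5°)) = 143.3 - j53.58 V
  V3 = 47.1·(cos(0.0°) + j·sin(0.0°)) = 47.1 V
Step 2 — Sum components: V_total = 202.7 - j32.97 V.
Step 3 — Convert to polar: |V_total| = 205.4 V, ∠V_total = -9.2°.

V_total = 205.4∠-9.2° V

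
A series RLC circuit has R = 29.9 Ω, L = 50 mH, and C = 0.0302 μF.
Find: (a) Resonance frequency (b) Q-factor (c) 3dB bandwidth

Step 1 — Resonance condition Im(Z)=0 gives ω₀ = 1/√(LC).
Step 2 — ω₀ = 1/√(0.05·3.02e-08) = 2.573e+04 rad/s.
Step 3 — f₀ = ω₀/(2π) = 4096 Hz.
Step 4 — Series Q: Q = ω₀L/R = 2.573e+04·0.05/29.9 = 43.03.
Step 5 — 3dB bandwidth: Δω = ω₀/Q = 598 rad/s; BW = Δω/(2π) = 95.17 Hz.

(a) f₀ = 4096 Hz  (b) Q = 43.03  (c) BW = 95.17 Hz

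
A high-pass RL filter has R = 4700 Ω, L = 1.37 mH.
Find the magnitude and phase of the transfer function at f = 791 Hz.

Step 1 — Angular frequency: ω = 2π·791 = 4970 rad/s.
Step 2 — Transfer function: H(jω) = jωL/(R + jωL).
Step 3 — Numerator jωL = j·6.809; denominator R + jωL = 4700 + j6.809.
Step 4 — H = 2.099e-06 + j0.001449.
Step 5 — Magnitude: |H| = 0.001449 (-56.8 dB); phase: φ = 89.9°.

|H| = 0.001449 (-56.8 dB), φ = 89.9°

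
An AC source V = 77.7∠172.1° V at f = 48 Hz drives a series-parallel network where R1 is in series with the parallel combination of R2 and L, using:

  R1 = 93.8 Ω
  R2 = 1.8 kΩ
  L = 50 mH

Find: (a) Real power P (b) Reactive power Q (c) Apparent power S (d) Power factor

Step 1 — Angular frequency: ω = 2π·f = 2π·48 = 301.6 rad/s.
Step 2 — Component impedances:
  R1: Z = R = 93.8 Ω
  R2: Z = R = 1800 Ω
  L: Z = jωL = j·301.6·0.05 = 0 + j15.08 Ω
Step 3 — Parallel branch: R2 || L = 1/(1/R2 + 1/L) = 0.1263 + j15.08 Ω.
Step 4 — Series with R1: Z_total = R1 + (R2 || L) = 93.93 + j15.08 Ω = 95.13∠9.1° Ω.
Step 5 — Source phasor: V = 77.7∠172.1° V = -76.96 + j10.68 V.
Step 6 — Current: I = V / Z = -0.781 + j0.2391 A = 0.8168∠163.0° A.
Step 7 — Complex power: S = V·I* = 62.66 + j10.06 VA.
Step 8 — Real power: P = Re(S) = 62.66 W.
Step 9 — Reactive power: Q = Im(S) = 10.06 VAR.
Step 10 — Apparent power: |S| = 63.46 VA.
Step 11 — Power factor: PF = P/|S| = 0.9874 (lagging).

(a) P = 62.66 W  (b) Q = 10.06 VAR  (c) S = 63.46 VA  (d) PF = 0.9874 (lagging)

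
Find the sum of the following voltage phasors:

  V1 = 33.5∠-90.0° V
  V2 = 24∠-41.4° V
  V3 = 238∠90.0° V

Step 1 — Convert each phasor to rectangular form:
  V1 = 33.5·(cos(-90.0°) + j·sin(-90.0°)) = 0 - j33.5 V
  V2 = 24·(cos(-41.4°) + j·sin(-41.4°)) = 18 - j15.87 V
  V3 = 238·(cos(90.0°) + j·sin(90.0°)) = 0 + j238 V
Step 2 — Sum components: V_total = 18 + j188.6 V.
Step 3 — Convert to polar: |V_total| = 189.5 V, ∠V_total = 84.5°.

V_total = 189.5∠84.5° V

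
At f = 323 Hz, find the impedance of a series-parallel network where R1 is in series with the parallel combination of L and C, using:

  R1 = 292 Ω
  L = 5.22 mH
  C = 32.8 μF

Step 1 — Angular frequency: ω = 2π·f = 2π·323 = 2029 rad/s.
Step 2 — Component impedances:
  R1: Z = R = 292 Ω
  L: Z = jωL = j·2029·0.00522 = 0 + j10.59 Ω
  C: Z = 1/(jωC) = -j/(ω·C) = 0 - j15.02 Ω
Step 3 — Parallel branch: L || C = 1/(1/L + 1/C) = 0 + j35.94 Ω.
Step 4 — Series with R1: Z_total = R1 + (L || C) = 292 + j35.94 Ω = 294.2∠7.0° Ω.

Z = 292 + j35.94 Ω = 294.2∠7.0° Ω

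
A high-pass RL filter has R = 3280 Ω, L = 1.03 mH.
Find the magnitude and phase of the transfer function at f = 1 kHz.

Step 1 — Angular frequency: ω = 2π·1000 = 6283 rad/s.
Step 2 — Transfer function: H(jω) = jωL/(R + jωL).
Step 3 — Numerator jωL = j·6.472; denominator R + jωL = 3280 + j6.472.
Step 4 — H = 3.893e-06 + j0.001973.
Step 5 — Magnitude: |H| = 0.001973 (-54.1 dB); phase: φ = 89.9°.

|H| = 0.001973 (-54.1 dB), φ = 89.9°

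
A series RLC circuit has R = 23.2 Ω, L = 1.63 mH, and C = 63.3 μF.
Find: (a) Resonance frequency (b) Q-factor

Step 1 — Resonance condition Im(Z)=0 gives ω₀ = 1/√(LC).
Step 2 — ω₀ = 1/√(0.00163·6.33e-05) = 3113 rad/s.
Step 3 — f₀ = ω₀/(2π) = 495.5 Hz.
Step 4 — Series Q: Q = ω₀L/R = 3113·0.00163/23.2 = 0.2187.

(a) f₀ = 495.5 Hz  (b) Q = 0.2187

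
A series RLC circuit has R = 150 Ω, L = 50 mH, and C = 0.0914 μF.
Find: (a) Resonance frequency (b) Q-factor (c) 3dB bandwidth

Step 1 — Resonance: ω₀ = 1/√(LC) = 1/√(0.05·9.14e-08) = 1.479e+04 rad/s.
Step 2 — f₀ = ω₀/(2π) = 2354 Hz.
Step 3 — Series Q: Q = ω₀L/R = 1.479e+04·0.05/150 = 4.931.
Step 4 — Bandwidth: Δω = ω₀/Q = 3000 rad/s; BW = Δω/(2π) = 477.5 Hz.

(a) f₀ = 2354 Hz  (b) Q = 4.931  (c) BW = 477.5 Hz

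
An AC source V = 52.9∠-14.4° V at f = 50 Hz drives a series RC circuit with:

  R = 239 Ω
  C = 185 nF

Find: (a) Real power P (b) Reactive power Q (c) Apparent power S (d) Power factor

Step 1 — Angular frequency: ω = 2π·f = 2π·50 = 314.2 rad/s.
Step 2 — Component impedances:
  R: Z = R = 239 Ω
  C: Z = 1/(jωC) = -j/(ω·C) = 0 - j1.721e+04 Ω
Step 3 — Series combination: Z_total = R + C = 239 - j1.721e+04 Ω = 1.721e+04∠-89.2° Ω.
Step 4 — Source phasor: V = 52.9∠-14.4° V = 51.24 - j13.16 V.
Step 5 — Current: I = V / Z = 0.0008058 + j0.002967 A = 0.003074∠74.8° A.
Step 6 — Complex power: S = V·I* = 0.002259 - j0.1626 VA.
Step 7 — Real power: P = Re(S) = 0.002259 W.
Step 8 — Reactive power: Q = Im(S) = -0.1626 VAR.
Step 9 — Apparent power: |S| = 0.1626 VA.
Step 10 — Power factor: PF = P/|S| = 0.01389 (leading).

(a) P = 0.002259 W  (b) Q = -0.1626 VAR  (c) S = 0.1626 VA  (d) PF = 0.01389 (leading)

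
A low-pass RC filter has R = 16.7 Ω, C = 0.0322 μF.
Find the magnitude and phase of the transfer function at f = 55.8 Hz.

Step 1 — Angular frequency: ω = 2π·55.8 = 350.6 rad/s.
Step 2 — Transfer function: H(jω) = 1/(1 + jωRC).
Step 3 — Denominator: 1 + jωRC = 1 + j·350.6·16.7·3.22e-08 = 1 + j0.0001885.
Step 4 — H = 1 - j0.0001885.
Step 5 — Magnitude: |H| = 1 (-0.0 dB); phase: φ = -0.0°.

|H| = 1 (-0.0 dB), φ = -0.0°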